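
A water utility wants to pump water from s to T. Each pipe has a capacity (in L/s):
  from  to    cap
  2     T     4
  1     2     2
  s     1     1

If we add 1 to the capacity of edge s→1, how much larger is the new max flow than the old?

1

Original max flow = 1.
After raising cap(s→1), augmenting paths through that edge carry 1 more unit.
New max flow = 2. Increase = 1.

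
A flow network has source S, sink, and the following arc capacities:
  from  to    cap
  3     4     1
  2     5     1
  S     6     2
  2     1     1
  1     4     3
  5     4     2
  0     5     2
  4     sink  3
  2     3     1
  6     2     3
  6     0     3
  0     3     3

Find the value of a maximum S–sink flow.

Augment S→6→2→3→4→sink: bottleneck 1. Total 1.
Augment S→6→2→5→4→sink: bottleneck 1. Total 2.
No augmenting path remains in the residual graph.

2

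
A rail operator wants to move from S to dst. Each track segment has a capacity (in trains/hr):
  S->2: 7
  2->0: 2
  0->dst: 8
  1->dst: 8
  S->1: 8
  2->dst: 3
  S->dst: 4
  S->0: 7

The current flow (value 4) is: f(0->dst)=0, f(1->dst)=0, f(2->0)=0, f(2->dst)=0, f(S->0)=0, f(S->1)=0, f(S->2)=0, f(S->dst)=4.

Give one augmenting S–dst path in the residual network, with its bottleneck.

Residual along S->2->dst: S->2: 7, 2->dst: 3.
Bottleneck = min = 3.

S->2->dst, bottleneck 3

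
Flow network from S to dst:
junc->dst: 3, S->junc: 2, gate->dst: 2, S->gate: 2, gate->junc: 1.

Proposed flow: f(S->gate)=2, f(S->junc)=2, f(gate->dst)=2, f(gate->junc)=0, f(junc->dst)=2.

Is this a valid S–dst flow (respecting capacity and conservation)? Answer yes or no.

Yes

Every edge has 0 ≤ f(e) ≤ cap(e).
At each intermediate node, inflow equals outflow.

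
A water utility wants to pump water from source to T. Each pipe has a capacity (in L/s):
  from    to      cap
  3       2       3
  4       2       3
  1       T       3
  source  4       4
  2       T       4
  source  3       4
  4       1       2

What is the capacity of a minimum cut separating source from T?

6

Max flow = 6 (via 3 augmenting paths).
In the residual at optimum, the set reachable from source is {2, 3, 4, source}.
Cut edges: 4→1 (cap 2), 2→T (cap 4). Sum = 6.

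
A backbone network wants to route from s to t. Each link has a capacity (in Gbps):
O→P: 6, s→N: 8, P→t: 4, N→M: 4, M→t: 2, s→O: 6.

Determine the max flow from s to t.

6

Augment s→N→M→t: bottleneck 2. Total 2.
Augment s→O→P→t: bottleneck 4. Total 6.
No augmenting path remains in the residual graph.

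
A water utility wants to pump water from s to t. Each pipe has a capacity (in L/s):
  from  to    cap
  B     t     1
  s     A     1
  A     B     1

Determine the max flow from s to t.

Augment s->A->B->t: bottleneck 1. Total 1.
No augmenting path remains in the residual graph.

1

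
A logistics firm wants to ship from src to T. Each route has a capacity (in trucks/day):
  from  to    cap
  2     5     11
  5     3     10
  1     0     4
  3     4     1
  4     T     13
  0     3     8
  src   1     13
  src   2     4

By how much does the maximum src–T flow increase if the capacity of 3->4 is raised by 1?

1

Original max flow = 1.
After raising cap(3->4), augmenting paths through that edge carry 1 more unit.
New max flow = 2. Increase = 1.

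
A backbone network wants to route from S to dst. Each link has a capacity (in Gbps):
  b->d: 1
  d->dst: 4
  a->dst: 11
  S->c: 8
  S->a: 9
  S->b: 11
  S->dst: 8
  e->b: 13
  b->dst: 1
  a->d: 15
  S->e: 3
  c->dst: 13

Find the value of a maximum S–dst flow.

27

Augment S->dst: bottleneck 8. Total 8.
Augment S->b->dst: bottleneck 1. Total 9.
Augment S->a->dst: bottleneck 9. Total 18.
Augment S->c->dst: bottleneck 8. Total 26.
Augment S->b->d->dst: bottleneck 1. Total 27.
No augmenting path remains in the residual graph.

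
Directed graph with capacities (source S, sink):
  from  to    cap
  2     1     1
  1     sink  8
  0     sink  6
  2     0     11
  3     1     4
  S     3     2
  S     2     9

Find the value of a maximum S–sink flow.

Augment S→3→1→sink: bottleneck 2. Total 2.
Augment S→2→1→sink: bottleneck 1. Total 3.
Augment S→2→0→sink: bottleneck 6. Total 9.
No augmenting path remains in the residual graph.

9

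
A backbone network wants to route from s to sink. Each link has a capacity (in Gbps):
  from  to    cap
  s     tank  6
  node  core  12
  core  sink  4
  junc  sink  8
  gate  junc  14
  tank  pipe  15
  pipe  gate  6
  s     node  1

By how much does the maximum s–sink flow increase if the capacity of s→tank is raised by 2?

0

Original max flow = 7.
Even with extra capacity on s→tank, another cut of capacity 7 remains binding.
New max flow = 7. Increase = 0.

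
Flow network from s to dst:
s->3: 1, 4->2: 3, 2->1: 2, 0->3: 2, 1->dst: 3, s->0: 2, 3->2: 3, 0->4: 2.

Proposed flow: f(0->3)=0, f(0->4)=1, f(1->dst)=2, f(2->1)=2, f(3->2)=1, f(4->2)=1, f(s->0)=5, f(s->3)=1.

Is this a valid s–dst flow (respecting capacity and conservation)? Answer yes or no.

No

Capacity violated on s->0: flow 5 > capacity 2.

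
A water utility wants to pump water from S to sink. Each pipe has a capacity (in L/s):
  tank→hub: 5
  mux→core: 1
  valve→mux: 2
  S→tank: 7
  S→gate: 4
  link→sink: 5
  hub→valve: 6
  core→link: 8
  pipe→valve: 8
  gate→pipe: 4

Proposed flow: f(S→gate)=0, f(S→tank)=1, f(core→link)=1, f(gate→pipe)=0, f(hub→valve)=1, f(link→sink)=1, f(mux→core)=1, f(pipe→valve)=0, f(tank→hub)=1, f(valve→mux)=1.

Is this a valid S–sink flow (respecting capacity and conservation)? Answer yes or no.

Yes

Every edge has 0 ≤ f(e) ≤ cap(e).
At each intermediate node, inflow equals outflow.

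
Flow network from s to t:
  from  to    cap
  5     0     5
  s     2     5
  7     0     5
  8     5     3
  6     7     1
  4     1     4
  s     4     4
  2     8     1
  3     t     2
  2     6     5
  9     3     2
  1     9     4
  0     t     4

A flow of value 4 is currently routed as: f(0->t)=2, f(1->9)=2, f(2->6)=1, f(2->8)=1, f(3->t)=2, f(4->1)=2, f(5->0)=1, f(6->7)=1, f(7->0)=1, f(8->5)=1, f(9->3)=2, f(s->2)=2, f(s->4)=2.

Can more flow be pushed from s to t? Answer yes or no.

No

Residual reachable from s: {1, 2, 4, 6, 9, s}; t is not reachable.
Saturated cut: 6->7, 2->8, 9->3 with total capacity 4 = current flow value. Flow is maximum.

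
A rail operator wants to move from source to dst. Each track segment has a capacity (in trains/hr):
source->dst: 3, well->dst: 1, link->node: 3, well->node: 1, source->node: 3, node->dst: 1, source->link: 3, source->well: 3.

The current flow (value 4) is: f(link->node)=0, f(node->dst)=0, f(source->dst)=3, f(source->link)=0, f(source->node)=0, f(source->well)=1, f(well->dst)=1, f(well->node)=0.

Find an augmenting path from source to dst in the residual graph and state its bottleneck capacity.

source->node->dst, bottleneck 1

Residual along source->node->dst: source->node: 3, node->dst: 1.
Bottleneck = min = 1.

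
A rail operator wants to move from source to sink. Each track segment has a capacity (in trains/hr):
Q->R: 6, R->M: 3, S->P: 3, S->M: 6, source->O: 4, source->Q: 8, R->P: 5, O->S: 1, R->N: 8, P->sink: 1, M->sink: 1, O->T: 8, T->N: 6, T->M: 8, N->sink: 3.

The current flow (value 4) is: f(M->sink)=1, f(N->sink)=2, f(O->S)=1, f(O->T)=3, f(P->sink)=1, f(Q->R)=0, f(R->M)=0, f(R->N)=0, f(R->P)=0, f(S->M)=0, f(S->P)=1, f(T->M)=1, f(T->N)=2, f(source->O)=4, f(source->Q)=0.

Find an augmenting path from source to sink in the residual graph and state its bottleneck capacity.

Residual along source->Q->R->N->sink: source->Q: 8, Q->R: 6, R->N: 8, N->sink: 1.
Bottleneck = min = 1.

source->Q->R->N->sink, bottleneck 1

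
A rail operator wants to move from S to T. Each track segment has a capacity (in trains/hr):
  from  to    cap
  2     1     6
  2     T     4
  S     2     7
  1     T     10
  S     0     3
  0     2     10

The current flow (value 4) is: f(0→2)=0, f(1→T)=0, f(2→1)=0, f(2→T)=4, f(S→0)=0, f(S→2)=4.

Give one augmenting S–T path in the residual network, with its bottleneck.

S→2→1→T, bottleneck 3

Residual along S→2→1→T: S→2: 3, 2→1: 6, 1→T: 10.
Bottleneck = min = 3.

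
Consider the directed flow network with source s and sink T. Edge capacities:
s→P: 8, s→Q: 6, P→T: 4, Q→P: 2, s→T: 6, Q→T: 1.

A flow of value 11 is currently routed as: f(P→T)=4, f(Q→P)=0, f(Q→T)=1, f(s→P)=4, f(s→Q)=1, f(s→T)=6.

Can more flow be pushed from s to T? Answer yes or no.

Residual reachable from s: {P, Q, s}; T is not reachable.
Saturated cut: s→T, Q→T, P→T with total capacity 11 = current flow value. Flow is maximum.

No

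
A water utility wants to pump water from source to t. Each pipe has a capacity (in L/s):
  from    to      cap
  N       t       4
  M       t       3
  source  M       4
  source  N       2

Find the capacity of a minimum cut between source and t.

Max flow = 5 (via 2 augmenting paths).
In the residual at optimum, the set reachable from source is {M, source}.
Cut edges: source->N (cap 2), M->t (cap 3). Sum = 5.

5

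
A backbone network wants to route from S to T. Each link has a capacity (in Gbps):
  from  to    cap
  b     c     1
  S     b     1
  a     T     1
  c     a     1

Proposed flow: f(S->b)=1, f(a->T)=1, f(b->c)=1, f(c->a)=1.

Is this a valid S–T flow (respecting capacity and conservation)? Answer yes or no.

Yes

Every edge has 0 ≤ f(e) ≤ cap(e).
At each intermediate node, inflow equals outflow.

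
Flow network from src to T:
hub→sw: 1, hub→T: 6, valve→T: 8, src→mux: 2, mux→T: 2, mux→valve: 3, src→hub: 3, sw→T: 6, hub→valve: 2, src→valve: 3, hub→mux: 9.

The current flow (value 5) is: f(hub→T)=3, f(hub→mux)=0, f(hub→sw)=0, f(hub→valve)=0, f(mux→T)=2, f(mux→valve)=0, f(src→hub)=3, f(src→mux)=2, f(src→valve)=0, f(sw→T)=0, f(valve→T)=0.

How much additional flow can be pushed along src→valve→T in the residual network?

3

Residual capacities along the path: src→valve: 3, valve→T: 8.
Minimum is 3.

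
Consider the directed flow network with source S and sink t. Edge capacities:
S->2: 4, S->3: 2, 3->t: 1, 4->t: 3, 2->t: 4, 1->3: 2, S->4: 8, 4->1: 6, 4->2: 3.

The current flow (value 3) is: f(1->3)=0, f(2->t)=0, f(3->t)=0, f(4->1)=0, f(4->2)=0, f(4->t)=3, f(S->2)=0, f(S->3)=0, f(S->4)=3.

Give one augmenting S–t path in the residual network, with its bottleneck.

S->2->t, bottleneck 4

Residual along S->2->t: S->2: 4, 2->t: 4.
Bottleneck = min = 4.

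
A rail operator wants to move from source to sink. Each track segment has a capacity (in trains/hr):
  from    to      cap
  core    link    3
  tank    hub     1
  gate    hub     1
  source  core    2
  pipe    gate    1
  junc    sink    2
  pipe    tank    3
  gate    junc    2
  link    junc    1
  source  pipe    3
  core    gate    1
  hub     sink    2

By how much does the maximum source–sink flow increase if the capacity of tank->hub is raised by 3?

0

Original max flow = 4.
Even with extra capacity on tank->hub, another cut of capacity 4 remains binding.
New max flow = 4. Increase = 0.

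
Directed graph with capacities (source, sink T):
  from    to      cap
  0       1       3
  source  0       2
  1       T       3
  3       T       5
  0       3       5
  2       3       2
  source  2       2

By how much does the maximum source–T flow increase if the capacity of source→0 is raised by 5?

4

Original max flow = 4.
After raising cap(source→0), augmenting paths through that edge carry 4 more units.
New max flow = 8. Increase = 4.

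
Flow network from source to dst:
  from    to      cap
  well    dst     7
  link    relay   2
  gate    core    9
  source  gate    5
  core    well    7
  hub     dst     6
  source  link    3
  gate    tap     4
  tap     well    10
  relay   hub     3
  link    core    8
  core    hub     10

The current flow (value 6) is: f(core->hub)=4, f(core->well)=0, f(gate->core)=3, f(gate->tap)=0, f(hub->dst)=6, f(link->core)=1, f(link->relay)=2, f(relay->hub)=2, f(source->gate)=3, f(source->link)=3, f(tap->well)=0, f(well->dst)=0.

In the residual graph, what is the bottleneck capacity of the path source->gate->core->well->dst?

Residual capacities along the path: source->gate: 2, gate->core: 6, core->well: 7, well->dst: 7.
Minimum is 2.

2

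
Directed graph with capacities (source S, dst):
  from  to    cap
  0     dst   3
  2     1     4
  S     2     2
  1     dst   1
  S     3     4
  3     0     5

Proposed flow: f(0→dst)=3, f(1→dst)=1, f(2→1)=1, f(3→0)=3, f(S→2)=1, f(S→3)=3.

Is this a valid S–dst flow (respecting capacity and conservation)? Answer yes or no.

Yes

Every edge has 0 ≤ f(e) ≤ cap(e).
At each intermediate node, inflow equals outflow.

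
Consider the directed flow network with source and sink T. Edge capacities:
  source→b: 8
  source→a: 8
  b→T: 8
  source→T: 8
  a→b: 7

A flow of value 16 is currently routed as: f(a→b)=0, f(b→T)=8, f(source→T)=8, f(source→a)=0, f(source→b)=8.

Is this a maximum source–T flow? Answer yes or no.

Residual reachable from source: {a, b, source}; T is not reachable.
Saturated cut: source→T, b→T with total capacity 16 = current flow value. Flow is maximum.

Yes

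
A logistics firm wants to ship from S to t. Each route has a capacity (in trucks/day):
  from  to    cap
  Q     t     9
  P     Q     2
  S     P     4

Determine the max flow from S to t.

2

Augment S→P→Q→t: bottleneck 2. Total 2.
No augmenting path remains in the residual graph.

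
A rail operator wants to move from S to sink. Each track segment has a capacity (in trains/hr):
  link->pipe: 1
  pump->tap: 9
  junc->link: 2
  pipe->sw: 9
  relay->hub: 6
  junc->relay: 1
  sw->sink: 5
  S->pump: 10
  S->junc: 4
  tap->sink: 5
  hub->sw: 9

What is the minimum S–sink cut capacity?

Max flow = 7 (via 3 augmenting paths).
In the residual at optimum, the set reachable from S is {S, junc, link, pump, tap}.
Cut edges: link->pipe (cap 1), junc->relay (cap 1), tap->sink (cap 5). Sum = 7.

7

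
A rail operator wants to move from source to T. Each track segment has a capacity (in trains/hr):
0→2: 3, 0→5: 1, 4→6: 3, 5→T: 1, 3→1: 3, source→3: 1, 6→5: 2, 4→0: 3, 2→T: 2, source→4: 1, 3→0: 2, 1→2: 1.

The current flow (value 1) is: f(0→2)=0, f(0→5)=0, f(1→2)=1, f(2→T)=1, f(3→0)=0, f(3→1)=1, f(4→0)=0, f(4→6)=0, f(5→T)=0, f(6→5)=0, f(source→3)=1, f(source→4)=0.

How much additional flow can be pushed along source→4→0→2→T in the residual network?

1

Residual capacities along the path: source→4: 1, 4→0: 3, 0→2: 3, 2→T: 1.
Minimum is 1.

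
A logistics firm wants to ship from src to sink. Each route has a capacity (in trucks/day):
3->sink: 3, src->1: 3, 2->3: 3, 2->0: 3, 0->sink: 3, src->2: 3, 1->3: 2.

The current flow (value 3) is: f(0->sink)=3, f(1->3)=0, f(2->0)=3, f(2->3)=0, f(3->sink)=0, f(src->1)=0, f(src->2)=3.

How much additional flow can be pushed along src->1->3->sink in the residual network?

2

Residual capacities along the path: src->1: 3, 1->3: 2, 3->sink: 3.
Minimum is 2.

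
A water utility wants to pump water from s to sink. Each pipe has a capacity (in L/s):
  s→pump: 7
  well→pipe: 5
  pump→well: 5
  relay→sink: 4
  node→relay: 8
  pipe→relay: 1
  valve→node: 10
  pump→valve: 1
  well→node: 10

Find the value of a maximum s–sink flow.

4

Augment s→pump→valve→node→relay→sink: bottleneck 1. Total 1.
Augment s→pump→well→pipe→relay→sink: bottleneck 1. Total 2.
Augment s→pump→well→node→relay→sink: bottleneck 2. Total 4.
No augmenting path remains in the residual graph.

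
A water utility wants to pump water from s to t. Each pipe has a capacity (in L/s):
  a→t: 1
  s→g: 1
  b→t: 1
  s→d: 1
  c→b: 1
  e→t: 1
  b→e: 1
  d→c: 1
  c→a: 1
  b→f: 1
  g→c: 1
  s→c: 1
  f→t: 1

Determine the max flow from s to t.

2

Augment s→c→b→t: bottleneck 1. Total 1.
Augment s→d→c→a→t: bottleneck 1. Total 2.
No augmenting path remains in the residual graph.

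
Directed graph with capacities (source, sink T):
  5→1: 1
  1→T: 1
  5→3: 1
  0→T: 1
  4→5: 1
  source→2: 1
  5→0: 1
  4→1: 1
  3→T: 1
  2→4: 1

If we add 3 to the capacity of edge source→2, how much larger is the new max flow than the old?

Original max flow = 1.
Even with extra capacity on source→2, another cut of capacity 1 remains binding.
New max flow = 1. Increase = 0.

0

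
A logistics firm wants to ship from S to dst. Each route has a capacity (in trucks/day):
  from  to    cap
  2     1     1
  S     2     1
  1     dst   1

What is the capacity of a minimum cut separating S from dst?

1

Max flow = 1 (via 1 augmenting path).
In the residual at optimum, the set reachable from S is {S}.
Cut edges: S→2 (cap 1). Sum = 1.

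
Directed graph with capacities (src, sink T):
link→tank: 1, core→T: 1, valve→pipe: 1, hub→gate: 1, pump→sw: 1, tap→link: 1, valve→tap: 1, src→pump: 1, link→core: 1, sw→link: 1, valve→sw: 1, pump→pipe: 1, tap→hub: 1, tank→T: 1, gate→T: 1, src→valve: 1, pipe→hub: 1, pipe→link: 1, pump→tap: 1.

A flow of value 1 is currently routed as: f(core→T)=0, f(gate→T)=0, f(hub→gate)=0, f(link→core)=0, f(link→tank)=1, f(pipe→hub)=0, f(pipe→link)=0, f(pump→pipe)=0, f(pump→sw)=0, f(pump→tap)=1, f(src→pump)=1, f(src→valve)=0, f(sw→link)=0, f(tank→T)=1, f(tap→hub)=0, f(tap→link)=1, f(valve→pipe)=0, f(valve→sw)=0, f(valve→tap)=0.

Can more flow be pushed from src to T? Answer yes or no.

Yes

Residual path src→valve→pipe→hub→gate→T has bottleneck 1 > 0.
Pushing 1 along it raises the flow to 2, so the given flow is not maximum.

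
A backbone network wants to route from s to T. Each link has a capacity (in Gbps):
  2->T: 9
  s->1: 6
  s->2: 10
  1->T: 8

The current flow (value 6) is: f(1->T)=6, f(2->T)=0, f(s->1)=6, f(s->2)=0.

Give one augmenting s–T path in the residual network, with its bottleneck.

Residual along s->2->T: s->2: 10, 2->T: 9.
Bottleneck = min = 9.

s->2->T, bottleneck 9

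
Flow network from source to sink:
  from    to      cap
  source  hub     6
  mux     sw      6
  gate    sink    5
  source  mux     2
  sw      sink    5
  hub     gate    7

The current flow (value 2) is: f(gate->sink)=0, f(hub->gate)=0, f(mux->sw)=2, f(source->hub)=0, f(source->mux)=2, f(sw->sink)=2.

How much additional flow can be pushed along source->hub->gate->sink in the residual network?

5

Residual capacities along the path: source->hub: 6, hub->gate: 7, gate->sink: 5.
Minimum is 5.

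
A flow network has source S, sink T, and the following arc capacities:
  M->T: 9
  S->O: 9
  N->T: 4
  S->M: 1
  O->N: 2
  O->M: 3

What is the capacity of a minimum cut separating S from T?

6

Max flow = 6 (via 3 augmenting paths).
In the residual at optimum, the set reachable from S is {O, S}.
Cut edges: S->M (cap 1), O->N (cap 2), O->M (cap 3). Sum = 6.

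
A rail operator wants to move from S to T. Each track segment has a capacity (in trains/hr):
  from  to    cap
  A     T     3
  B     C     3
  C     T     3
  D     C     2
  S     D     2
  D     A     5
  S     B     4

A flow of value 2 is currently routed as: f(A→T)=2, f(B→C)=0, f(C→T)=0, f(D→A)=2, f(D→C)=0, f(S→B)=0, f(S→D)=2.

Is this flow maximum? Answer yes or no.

Residual path S→B→C→T has bottleneck 3 > 0.
Pushing 3 along it raises the flow to 5, so the given flow is not maximum.

No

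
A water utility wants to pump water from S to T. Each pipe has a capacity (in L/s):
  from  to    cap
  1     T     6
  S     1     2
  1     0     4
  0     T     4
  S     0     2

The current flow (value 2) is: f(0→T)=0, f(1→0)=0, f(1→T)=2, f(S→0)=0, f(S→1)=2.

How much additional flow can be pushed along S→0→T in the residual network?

2

Residual capacities along the path: S→0: 2, 0→T: 4.
Minimum is 2.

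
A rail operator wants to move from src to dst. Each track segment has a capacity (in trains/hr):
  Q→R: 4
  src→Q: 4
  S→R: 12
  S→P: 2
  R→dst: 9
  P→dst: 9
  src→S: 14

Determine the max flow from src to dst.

11

Augment src→Q→R→dst: bottleneck 4. Total 4.
Augment src→S→R→dst: bottleneck 5. Total 9.
Augment src→S→P→dst: bottleneck 2. Total 11.
No augmenting path remains in the residual graph.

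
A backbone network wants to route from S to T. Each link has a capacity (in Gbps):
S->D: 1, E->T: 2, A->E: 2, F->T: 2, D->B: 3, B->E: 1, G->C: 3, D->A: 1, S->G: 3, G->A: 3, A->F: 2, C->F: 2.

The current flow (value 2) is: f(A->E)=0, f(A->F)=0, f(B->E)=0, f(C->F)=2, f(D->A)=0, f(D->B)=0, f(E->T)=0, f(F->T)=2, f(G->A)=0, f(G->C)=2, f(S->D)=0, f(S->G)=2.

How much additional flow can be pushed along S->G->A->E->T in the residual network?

1

Residual capacities along the path: S->G: 1, G->A: 3, A->E: 2, E->T: 2.
Minimum is 1.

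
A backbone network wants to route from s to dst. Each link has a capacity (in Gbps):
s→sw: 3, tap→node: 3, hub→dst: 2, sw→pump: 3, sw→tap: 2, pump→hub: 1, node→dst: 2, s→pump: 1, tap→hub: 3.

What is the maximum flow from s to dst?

3

Augment s→pump→hub→dst: bottleneck 1. Total 1.
Augment s→sw→tap→node→dst: bottleneck 2. Total 3.
No augmenting path remains in the residual graph.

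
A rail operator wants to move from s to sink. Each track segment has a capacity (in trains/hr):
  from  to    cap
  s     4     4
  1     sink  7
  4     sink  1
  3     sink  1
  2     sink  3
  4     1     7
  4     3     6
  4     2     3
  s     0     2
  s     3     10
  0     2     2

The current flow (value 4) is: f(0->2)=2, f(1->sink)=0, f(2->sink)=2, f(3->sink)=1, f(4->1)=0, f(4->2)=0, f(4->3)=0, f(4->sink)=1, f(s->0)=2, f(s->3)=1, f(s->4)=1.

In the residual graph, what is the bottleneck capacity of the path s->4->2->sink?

1

Residual capacities along the path: s->4: 3, 4->2: 3, 2->sink: 1.
Minimum is 1.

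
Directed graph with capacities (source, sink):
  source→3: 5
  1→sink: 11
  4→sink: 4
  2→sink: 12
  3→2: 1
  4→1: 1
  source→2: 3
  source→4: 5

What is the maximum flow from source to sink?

Augment source→4→sink: bottleneck 4. Total 4.
Augment source→2→sink: bottleneck 3. Total 7.
Augment source→4→1→sink: bottleneck 1. Total 8.
Augment source→3→2→sink: bottleneck 1. Total 9.
No augmenting path remains in the residual graph.

9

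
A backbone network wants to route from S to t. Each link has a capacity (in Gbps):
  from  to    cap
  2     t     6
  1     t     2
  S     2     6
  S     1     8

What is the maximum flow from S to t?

Augment S→2→t: bottleneck 6. Total 6.
Augment S→1→t: bottleneck 2. Total 8.
No augmenting path remains in the residual graph.

8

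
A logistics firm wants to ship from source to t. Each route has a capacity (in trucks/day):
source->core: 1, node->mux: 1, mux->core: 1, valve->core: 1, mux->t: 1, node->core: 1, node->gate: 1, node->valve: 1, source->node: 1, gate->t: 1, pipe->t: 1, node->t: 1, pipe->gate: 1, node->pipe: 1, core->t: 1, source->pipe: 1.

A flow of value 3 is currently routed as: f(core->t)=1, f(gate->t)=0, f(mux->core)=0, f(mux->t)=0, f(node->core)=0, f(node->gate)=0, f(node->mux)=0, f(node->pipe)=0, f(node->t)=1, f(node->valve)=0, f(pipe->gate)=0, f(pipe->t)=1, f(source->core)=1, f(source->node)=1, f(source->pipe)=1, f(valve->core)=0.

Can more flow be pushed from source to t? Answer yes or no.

Residual reachable from source: {source}; t is not reachable.
Saturated cut: source->node, source->pipe, source->core with total capacity 3 = current flow value. Flow is maximum.

No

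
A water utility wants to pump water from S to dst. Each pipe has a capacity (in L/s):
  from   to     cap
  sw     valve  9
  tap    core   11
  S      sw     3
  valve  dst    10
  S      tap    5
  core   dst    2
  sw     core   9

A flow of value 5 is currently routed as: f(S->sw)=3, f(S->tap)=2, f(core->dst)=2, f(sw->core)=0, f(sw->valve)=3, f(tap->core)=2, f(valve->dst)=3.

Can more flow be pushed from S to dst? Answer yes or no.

Residual reachable from S: {S, core, tap}; dst is not reachable.
Saturated cut: S->sw, core->dst with total capacity 5 = current flow value. Flow is maximum.

No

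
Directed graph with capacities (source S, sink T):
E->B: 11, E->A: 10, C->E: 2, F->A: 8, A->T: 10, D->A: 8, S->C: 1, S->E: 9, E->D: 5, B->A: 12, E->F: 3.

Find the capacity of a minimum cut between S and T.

10

Max flow = 10 (via 2 augmenting paths).
In the residual at optimum, the set reachable from S is {S}.
Cut edges: S->C (cap 1), S->E (cap 9). Sum = 10.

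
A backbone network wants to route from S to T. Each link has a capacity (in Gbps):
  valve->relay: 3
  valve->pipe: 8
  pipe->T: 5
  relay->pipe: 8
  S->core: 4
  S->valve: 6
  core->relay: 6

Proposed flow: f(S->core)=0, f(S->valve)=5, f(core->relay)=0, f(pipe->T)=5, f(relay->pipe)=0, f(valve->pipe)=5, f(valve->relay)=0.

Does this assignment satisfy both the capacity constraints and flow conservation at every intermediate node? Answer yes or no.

Yes

Every edge has 0 ≤ f(e) ≤ cap(e).
At each intermediate node, inflow equals outflow.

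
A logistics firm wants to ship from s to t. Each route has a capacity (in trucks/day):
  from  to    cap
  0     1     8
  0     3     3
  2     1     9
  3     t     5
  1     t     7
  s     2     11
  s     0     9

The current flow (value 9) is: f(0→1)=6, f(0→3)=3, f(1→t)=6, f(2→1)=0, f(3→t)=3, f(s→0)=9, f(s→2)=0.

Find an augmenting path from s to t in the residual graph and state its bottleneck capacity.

Residual along s→2→1→t: s→2: 11, 2→1: 9, 1→t: 1.
Bottleneck = min = 1.

s→2→1→t, bottleneck 1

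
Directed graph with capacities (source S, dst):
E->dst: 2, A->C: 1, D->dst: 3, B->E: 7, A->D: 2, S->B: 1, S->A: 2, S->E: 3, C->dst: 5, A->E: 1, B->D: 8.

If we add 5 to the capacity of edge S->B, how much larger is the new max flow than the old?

1

Original max flow = 5.
After raising cap(S->B), augmenting paths through that edge carry 1 more unit.
New max flow = 6. Increase = 1.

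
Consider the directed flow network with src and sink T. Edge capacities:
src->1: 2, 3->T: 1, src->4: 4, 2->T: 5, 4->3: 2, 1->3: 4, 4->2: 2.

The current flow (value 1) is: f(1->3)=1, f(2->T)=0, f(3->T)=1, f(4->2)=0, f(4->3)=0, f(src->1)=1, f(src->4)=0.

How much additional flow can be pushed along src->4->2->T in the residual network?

Residual capacities along the path: src->4: 4, 4->2: 2, 2->T: 5.
Minimum is 2.

2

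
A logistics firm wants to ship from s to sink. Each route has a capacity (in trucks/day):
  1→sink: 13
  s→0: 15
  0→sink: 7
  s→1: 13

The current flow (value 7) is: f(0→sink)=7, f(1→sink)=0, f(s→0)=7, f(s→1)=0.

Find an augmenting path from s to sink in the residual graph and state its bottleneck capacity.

s→1→sink, bottleneck 13

Residual along s→1→sink: s→1: 13, 1→sink: 13.
Bottleneck = min = 13.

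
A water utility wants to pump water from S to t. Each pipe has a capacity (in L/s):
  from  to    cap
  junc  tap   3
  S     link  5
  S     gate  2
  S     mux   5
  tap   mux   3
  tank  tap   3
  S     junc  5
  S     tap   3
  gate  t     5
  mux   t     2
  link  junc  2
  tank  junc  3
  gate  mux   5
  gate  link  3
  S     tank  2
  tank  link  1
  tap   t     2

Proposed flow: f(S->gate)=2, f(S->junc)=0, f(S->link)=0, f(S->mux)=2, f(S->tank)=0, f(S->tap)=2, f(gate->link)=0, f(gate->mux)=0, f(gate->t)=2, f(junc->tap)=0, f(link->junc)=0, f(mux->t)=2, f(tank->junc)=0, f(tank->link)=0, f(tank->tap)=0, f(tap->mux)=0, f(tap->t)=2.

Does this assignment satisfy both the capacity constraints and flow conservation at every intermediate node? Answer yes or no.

Yes

Every edge has 0 ≤ f(e) ≤ cap(e).
At each intermediate node, inflow equals outflow.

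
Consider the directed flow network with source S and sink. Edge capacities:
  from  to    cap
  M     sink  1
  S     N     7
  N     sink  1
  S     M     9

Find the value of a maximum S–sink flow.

Augment S→N→sink: bottleneck 1. Total 1.
Augment S→M→sink: bottleneck 1. Total 2.
No augmenting path remains in the residual graph.

2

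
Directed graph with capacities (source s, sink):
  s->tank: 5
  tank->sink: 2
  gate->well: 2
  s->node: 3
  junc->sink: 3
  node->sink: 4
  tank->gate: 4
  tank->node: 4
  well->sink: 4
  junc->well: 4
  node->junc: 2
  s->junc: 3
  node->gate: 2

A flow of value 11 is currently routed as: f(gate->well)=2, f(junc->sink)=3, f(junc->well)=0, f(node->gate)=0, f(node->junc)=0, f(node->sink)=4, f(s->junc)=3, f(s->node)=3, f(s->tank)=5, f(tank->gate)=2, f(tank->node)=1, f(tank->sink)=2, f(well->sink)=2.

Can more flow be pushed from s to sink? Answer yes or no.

Residual reachable from s: {s}; sink is not reachable.
Saturated cut: s->tank, s->node, s->junc with total capacity 11 = current flow value. Flow is maximum.

No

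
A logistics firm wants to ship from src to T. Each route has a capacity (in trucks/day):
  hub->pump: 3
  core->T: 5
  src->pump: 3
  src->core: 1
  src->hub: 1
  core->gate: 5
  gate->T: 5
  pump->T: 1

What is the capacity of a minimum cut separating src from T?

2

Max flow = 2 (via 2 augmenting paths).
In the residual at optimum, the set reachable from src is {hub, pump, src}.
Cut edges: src->core (cap 1), pump->T (cap 1). Sum = 2.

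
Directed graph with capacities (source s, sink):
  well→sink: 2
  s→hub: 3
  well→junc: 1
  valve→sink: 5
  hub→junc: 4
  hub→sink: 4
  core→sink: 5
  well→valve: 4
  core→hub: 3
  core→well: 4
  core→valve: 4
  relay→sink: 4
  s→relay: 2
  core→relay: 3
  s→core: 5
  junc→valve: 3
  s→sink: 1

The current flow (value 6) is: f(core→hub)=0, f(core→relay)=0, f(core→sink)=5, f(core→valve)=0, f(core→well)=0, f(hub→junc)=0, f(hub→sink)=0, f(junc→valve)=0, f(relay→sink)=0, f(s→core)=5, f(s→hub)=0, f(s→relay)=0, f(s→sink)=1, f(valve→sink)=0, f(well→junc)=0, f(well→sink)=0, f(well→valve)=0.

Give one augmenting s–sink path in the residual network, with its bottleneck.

Residual along s→relay→sink: s→relay: 2, relay→sink: 4.
Bottleneck = min = 2.

s→relay→sink, bottleneck 2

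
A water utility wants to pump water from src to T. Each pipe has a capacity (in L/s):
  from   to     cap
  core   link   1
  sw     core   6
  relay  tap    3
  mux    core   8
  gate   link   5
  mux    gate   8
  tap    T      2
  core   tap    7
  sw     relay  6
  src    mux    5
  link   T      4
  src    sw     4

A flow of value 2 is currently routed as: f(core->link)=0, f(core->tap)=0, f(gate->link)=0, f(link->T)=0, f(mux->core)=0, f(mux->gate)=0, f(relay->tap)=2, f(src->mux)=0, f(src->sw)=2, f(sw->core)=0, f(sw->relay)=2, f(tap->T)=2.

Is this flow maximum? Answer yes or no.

Residual path src->sw->core->link->T has bottleneck 1 > 0.
Pushing 1 along it raises the flow to 3, so the given flow is not maximum.

No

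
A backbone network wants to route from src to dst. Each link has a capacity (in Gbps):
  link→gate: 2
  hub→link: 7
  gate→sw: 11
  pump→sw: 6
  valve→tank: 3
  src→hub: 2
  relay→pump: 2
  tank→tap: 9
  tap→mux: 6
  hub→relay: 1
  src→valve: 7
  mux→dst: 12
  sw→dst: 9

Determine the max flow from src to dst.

5

Augment src→valve→tank→tap→mux→dst: bottleneck 3. Total 3.
Augment src→hub→link→gate→sw→dst: bottleneck 2. Total 5.
No augmenting path remains in the residual graph.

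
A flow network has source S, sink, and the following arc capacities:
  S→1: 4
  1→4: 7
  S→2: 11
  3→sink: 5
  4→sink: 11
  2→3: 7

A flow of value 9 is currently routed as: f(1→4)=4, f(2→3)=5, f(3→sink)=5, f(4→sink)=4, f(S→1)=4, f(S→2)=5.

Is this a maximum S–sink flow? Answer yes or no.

Yes

Residual reachable from S: {2, 3, S}; sink is not reachable.
Saturated cut: S→1, 3→sink with total capacity 9 = current flow value. Flow is maximum.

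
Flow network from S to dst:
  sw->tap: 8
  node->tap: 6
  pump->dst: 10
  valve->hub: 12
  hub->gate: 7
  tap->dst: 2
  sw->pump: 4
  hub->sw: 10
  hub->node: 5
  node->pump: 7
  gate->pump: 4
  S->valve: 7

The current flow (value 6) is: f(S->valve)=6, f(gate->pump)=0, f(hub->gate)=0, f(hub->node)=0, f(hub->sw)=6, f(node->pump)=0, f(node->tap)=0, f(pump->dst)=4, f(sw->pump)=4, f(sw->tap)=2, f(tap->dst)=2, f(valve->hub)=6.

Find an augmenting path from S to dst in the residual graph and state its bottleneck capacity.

S->valve->hub->gate->pump->dst, bottleneck 1

Residual along S->valve->hub->gate->pump->dst: S->valve: 1, valve->hub: 6, hub->gate: 7, gate->pump: 4, pump->dst: 6.
Bottleneck = min = 1.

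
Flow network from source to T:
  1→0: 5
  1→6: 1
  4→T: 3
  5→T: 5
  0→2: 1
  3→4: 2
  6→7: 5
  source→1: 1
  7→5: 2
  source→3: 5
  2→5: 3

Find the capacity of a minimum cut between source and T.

3

Max flow = 3 (via 2 augmenting paths).
In the residual at optimum, the set reachable from source is {3, source}.
Cut edges: 3→4 (cap 2), source→1 (cap 1). Sum = 3.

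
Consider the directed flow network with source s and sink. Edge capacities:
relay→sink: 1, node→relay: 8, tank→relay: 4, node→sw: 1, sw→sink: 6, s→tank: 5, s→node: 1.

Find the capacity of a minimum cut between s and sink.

Max flow = 2 (via 2 augmenting paths).
In the residual at optimum, the set reachable from s is {relay, s, tank}.
Cut edges: s→node (cap 1), relay→sink (cap 1). Sum = 2.

2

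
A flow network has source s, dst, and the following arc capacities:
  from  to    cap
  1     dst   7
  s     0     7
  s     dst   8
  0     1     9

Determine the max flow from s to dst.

Augment s→dst: bottleneck 8. Total 8.
Augment s→0→1→dst: bottleneck 7. Total 15.
No augmenting path remains in the residual graph.

15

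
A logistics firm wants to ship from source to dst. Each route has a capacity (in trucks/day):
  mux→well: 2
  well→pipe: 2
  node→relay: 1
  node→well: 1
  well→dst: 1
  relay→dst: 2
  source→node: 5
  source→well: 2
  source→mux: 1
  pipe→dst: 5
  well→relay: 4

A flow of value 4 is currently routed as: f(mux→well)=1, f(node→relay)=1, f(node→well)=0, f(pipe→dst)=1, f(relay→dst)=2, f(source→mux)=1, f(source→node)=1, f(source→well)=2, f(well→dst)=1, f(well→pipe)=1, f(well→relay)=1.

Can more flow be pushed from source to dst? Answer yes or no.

Residual path source→node→well→pipe→dst has bottleneck 1 > 0.
Pushing 1 along it raises the flow to 5, so the given flow is not maximum.

Yes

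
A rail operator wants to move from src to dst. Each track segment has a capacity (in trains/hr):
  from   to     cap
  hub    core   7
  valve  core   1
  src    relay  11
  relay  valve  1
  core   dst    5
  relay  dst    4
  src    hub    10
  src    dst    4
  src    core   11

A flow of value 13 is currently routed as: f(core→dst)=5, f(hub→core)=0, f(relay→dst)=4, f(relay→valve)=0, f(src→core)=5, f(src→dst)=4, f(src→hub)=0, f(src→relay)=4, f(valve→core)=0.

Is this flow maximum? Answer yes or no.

Residual reachable from src: {core, hub, relay, src, valve}; dst is not reachable.
Saturated cut: src→dst, relay→dst, core→dst with total capacity 13 = current flow value. Flow is maximum.

Yes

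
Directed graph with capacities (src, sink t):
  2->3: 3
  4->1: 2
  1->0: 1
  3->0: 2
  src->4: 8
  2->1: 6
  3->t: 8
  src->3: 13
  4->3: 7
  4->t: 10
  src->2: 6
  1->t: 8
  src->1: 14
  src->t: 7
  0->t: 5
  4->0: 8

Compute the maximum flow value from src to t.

Augment src->t: bottleneck 7. Total 7.
Augment src->4->t: bottleneck 8. Total 15.
Augment src->1->t: bottleneck 8. Total 23.
Augment src->3->t: bottleneck 8. Total 31.
Augment src->1->0->t: bottleneck 1. Total 32.
Augment src->3->0->t: bottleneck 2. Total 34.
No augmenting path remains in the residual graph.

34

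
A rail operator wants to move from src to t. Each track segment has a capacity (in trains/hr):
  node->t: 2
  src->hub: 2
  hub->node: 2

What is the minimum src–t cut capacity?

Max flow = 2 (via 1 augmenting path).
In the residual at optimum, the set reachable from src is {src}.
Cut edges: src->hub (cap 2). Sum = 2.

2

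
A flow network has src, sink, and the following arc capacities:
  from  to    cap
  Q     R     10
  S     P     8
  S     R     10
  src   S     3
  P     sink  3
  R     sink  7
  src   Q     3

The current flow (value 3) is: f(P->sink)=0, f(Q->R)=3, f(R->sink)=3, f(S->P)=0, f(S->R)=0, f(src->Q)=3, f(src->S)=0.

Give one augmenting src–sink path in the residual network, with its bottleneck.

src->S->R->sink, bottleneck 3

Residual along src->S->R->sink: src->S: 3, S->R: 10, R->sink: 4.
Bottleneck = min = 3.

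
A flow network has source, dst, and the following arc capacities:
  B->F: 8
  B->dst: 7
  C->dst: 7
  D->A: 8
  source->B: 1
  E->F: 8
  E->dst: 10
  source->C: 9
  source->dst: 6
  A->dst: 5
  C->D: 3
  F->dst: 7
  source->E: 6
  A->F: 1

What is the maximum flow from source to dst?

22

Augment source->dst: bottleneck 6. Total 6.
Augment source->C->dst: bottleneck 7. Total 13.
Augment source->E->dst: bottleneck 6. Total 19.
Augment source->B->dst: bottleneck 1. Total 20.
Augment source->C->D->A->dst: bottleneck 2. Total 22.
No augmenting path remains in the residual graph.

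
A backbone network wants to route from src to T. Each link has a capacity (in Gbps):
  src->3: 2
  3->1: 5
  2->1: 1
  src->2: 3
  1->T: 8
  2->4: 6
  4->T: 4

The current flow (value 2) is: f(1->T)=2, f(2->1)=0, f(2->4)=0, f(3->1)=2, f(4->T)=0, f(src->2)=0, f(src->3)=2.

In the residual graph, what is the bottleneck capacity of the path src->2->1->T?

Residual capacities along the path: src->2: 3, 2->1: 1, 1->T: 6.
Minimum is 1.

1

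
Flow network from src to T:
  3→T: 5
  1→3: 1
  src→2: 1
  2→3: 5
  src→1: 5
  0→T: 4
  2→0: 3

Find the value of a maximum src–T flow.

Augment src→2→0→T: bottleneck 1. Total 1.
Augment src→1→3→T: bottleneck 1. Total 2.
No augmenting path remains in the residual graph.

2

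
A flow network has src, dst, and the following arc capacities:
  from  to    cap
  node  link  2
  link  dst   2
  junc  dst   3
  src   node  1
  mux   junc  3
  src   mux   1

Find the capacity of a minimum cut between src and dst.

2

Max flow = 2 (via 2 augmenting paths).
In the residual at optimum, the set reachable from src is {src}.
Cut edges: src→mux (cap 1), src→node (cap 1). Sum = 2.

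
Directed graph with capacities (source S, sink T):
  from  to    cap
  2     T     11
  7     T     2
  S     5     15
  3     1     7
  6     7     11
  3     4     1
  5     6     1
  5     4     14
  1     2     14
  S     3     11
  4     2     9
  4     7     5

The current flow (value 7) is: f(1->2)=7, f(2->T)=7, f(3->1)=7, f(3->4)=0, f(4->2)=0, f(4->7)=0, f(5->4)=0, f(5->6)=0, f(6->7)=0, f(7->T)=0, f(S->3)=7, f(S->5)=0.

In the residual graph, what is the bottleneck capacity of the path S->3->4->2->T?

1

Residual capacities along the path: S->3: 4, 3->4: 1, 4->2: 9, 2->T: 4.
Minimum is 1.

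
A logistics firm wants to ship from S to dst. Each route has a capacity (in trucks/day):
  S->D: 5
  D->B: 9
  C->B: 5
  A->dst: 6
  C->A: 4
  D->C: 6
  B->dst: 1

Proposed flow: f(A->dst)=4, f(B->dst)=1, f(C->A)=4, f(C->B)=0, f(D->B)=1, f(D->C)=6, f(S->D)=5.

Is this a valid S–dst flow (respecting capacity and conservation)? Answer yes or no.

Conservation fails at D: inflow 5 ≠ outflow 7.

No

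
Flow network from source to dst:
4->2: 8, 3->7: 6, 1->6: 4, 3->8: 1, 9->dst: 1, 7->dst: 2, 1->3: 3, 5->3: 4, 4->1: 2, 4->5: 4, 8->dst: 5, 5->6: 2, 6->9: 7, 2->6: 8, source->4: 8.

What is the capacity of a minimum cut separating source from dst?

4

Max flow = 4 (via 3 augmenting paths).
In the residual at optimum, the set reachable from source is {1, 2, 3, 4, 5, 6, 7, 9, source}.
Cut edges: 3->8 (cap 1), 7->dst (cap 2), 9->dst (cap 1). Sum = 4.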